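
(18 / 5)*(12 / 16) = 27 / 10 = 2.70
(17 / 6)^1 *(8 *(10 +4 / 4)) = 748 / 3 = 249.33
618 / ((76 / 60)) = 9270 / 19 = 487.89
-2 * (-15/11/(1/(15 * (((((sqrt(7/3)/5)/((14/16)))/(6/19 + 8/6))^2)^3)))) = 93652165287936/25418737147698125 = 0.00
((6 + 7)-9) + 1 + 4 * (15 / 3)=25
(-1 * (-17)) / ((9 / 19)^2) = 6137 / 81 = 75.77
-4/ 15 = -0.27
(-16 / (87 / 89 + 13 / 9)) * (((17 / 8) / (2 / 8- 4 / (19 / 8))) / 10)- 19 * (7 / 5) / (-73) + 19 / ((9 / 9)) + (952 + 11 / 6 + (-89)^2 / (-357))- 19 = 12853925117711 / 13777147650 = 932.99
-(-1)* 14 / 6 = 7 / 3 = 2.33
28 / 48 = 7 / 12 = 0.58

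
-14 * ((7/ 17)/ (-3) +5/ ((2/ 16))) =-28462/ 51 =-558.08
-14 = -14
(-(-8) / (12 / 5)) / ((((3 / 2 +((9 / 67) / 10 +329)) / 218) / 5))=1825750 / 166083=10.99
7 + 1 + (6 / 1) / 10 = 43 / 5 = 8.60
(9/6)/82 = 3/164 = 0.02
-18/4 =-9/2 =-4.50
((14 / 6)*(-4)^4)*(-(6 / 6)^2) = -1792 / 3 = -597.33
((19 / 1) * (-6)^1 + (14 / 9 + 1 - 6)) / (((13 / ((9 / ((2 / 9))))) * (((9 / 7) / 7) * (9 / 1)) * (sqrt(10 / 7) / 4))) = -740.74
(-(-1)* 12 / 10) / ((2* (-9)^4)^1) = 1 / 10935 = 0.00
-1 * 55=-55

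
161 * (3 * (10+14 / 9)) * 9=50232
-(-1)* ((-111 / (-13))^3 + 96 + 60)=1710363 / 2197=778.50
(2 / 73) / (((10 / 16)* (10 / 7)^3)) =686 / 45625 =0.02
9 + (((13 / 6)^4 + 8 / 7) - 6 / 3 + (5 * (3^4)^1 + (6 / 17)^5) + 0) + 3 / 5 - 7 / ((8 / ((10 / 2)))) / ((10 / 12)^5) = 424.90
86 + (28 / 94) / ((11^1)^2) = 489096 / 5687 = 86.00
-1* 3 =-3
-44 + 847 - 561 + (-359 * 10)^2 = 12888342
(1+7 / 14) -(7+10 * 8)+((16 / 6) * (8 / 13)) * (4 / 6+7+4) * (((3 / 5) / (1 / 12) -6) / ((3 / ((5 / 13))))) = -82.55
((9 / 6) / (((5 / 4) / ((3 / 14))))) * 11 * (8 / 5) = 792 / 175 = 4.53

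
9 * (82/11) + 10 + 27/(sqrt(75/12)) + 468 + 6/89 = 2721416/4895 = 555.96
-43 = -43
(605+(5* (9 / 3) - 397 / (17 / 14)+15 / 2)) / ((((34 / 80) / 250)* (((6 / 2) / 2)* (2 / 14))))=715330000 / 867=825063.44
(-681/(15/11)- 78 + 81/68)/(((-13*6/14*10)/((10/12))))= 1371377/159120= 8.62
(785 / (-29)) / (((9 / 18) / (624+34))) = -1033060 / 29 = -35622.76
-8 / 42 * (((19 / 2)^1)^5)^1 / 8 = -2476099 / 1344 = -1842.34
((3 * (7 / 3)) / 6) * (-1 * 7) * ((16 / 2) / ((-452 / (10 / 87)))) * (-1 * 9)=-490 / 3277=-0.15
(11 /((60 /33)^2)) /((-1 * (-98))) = 1331 /39200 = 0.03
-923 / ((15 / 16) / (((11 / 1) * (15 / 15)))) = -162448 / 15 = -10829.87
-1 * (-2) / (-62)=-1 / 31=-0.03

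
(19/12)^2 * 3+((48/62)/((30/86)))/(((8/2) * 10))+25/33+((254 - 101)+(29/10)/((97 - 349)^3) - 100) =16735031545123/272851286400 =61.33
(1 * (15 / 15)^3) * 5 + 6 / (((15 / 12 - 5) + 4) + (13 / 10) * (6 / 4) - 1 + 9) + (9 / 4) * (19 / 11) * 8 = 6859 / 187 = 36.68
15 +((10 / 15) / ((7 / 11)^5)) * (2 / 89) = 67956239 / 4487469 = 15.14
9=9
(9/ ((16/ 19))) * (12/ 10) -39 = -1047/ 40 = -26.18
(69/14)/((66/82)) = 943/154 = 6.12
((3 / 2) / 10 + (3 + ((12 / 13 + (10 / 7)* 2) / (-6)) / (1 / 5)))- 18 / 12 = -8191 / 5460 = -1.50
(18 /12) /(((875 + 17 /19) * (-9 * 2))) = -19 /199704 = -0.00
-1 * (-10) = 10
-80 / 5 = -16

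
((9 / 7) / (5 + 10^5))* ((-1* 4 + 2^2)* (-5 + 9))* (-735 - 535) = 0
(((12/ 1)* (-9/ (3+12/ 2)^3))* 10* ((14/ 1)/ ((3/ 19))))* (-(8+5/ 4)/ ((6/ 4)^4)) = 1574720/ 6561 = 240.01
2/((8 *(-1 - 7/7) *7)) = -1/56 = -0.02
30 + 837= 867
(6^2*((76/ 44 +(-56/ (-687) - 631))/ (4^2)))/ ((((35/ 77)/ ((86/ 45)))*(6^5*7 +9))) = -102228157/ 935024175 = -0.11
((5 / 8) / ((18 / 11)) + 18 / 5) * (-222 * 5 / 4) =-106079 / 96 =-1104.99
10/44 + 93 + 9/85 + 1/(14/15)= 617878/6545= 94.40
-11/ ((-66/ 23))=3.83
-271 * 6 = -1626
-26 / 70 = -13 / 35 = -0.37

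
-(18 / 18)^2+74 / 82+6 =242 / 41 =5.90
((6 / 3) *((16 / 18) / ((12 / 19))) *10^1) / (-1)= -760 / 27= -28.15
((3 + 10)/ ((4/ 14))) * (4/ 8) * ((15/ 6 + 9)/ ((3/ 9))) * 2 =6279/ 4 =1569.75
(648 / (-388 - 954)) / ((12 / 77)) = -189 / 61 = -3.10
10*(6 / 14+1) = 100 / 7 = 14.29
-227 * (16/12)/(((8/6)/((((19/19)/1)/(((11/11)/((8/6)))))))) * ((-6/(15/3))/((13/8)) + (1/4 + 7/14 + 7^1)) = -413821/195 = -2122.16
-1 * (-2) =2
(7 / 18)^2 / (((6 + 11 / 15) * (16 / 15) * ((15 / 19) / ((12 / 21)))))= 665 / 43632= 0.02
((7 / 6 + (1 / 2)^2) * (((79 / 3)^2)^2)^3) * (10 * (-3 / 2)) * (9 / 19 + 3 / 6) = -185842802194615212384631945 / 80779032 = -2300631705943384075.02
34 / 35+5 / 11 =549 / 385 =1.43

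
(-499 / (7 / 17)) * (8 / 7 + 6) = -424150 / 49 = -8656.12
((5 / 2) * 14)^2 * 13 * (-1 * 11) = -175175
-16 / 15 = -1.07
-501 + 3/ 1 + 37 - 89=-550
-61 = -61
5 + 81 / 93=182 / 31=5.87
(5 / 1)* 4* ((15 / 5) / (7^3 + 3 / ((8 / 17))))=0.17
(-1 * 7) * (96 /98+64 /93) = -7600 /651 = -11.67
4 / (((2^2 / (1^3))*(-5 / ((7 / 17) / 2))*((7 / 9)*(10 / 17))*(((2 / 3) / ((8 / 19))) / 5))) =-27 / 95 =-0.28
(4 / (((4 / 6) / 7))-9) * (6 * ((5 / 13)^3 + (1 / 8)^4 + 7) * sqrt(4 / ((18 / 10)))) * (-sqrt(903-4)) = -2095717173 * sqrt(4495) / 2249728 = -62455.04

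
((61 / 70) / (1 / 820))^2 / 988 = 6255001 / 12103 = 516.81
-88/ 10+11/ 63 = -2717/ 315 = -8.63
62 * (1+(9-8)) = 124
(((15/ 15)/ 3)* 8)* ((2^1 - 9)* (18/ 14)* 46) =-1104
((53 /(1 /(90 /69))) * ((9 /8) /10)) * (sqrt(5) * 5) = 86.95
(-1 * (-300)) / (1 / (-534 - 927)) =-438300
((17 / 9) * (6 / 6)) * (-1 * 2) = -34 / 9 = -3.78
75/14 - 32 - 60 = -1213/14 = -86.64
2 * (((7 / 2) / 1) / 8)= 7 / 8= 0.88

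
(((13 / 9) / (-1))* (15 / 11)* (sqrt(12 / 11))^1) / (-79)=130* sqrt(33) / 28677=0.03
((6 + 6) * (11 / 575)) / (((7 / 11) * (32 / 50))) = 363 / 644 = 0.56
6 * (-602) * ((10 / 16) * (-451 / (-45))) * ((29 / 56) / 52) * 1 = -562397 / 2496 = -225.32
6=6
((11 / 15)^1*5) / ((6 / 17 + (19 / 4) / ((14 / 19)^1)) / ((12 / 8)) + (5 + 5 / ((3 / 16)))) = 5236 / 51693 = 0.10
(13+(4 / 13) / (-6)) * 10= 129.49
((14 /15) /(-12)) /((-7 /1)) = 1 /90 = 0.01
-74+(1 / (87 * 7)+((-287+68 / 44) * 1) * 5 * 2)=-19618315 / 6699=-2928.54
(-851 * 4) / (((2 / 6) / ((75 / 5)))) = -153180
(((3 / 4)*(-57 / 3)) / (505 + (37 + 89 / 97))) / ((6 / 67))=-123481 / 421304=-0.29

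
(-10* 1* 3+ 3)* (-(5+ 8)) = 351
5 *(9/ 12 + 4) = 95/ 4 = 23.75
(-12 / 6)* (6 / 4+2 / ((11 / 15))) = -93 / 11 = -8.45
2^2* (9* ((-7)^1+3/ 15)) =-1224/ 5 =-244.80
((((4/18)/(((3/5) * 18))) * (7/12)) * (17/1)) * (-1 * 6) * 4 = -1190/243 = -4.90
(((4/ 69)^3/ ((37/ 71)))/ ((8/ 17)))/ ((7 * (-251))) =-9656/ 21356041581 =-0.00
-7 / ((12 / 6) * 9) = -7 / 18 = -0.39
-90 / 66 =-15 / 11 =-1.36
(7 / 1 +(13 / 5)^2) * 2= 688 / 25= 27.52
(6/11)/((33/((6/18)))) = 2/363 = 0.01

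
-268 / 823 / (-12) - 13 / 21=-0.59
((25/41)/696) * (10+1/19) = 4775/542184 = 0.01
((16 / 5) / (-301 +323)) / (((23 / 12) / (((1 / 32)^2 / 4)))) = 3 / 161920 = 0.00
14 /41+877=877.34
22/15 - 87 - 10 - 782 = -13163/15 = -877.53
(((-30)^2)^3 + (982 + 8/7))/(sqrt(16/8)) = 2551503441 * sqrt(2)/7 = 515481538.67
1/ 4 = 0.25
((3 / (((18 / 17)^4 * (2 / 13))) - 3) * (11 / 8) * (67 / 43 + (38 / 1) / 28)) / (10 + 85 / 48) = 125242403 / 29387232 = 4.26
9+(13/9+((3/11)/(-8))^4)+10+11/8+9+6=19872405721/539725824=36.82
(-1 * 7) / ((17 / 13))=-91 / 17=-5.35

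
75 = 75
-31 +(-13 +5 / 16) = -699 / 16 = -43.69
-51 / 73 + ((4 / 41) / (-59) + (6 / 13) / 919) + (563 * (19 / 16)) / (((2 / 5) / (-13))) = -1466921693936385 / 67509916448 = -21728.98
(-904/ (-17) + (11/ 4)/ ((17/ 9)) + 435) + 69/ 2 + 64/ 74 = 1320893/ 2516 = 525.00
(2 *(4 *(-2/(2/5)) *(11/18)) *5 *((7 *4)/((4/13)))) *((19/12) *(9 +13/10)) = -181384.91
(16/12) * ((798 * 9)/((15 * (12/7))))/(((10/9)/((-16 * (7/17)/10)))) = -469224/2125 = -220.81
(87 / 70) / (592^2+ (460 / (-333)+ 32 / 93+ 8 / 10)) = 898101 / 253248619568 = 0.00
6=6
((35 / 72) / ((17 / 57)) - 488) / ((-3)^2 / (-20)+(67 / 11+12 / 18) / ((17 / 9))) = -10914145 / 70182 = -155.51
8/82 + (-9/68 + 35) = 97483/2788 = 34.97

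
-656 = -656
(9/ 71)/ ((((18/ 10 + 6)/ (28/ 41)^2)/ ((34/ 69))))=133280/ 35685949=0.00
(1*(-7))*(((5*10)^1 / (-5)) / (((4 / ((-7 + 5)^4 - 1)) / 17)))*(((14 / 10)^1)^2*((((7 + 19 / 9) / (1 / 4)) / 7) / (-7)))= -19516 / 3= -6505.33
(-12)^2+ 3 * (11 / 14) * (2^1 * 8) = 1272 / 7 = 181.71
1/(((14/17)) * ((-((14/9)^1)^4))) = -111537/537824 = -0.21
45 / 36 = 5 / 4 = 1.25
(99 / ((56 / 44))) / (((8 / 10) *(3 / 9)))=16335 / 56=291.70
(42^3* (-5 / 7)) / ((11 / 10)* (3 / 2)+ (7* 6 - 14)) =-1058400 / 593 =-1784.82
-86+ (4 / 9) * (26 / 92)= -17776 / 207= -85.87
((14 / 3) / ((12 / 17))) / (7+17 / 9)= 119 / 160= 0.74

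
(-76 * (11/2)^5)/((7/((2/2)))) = -54642.30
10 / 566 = 5 / 283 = 0.02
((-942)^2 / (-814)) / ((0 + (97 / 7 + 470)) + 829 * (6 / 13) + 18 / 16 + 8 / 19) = -6137009424 / 4886618231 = -1.26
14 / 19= 0.74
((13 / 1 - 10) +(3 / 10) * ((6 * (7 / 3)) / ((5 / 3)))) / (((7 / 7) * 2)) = 69 / 25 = 2.76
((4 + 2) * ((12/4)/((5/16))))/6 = 48/5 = 9.60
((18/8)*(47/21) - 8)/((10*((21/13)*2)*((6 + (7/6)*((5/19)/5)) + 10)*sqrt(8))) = -20501*sqrt(2)/14355040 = -0.00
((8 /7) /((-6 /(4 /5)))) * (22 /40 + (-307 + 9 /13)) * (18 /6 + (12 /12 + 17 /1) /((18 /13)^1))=1695936 /2275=745.47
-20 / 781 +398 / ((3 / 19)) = 5905862 / 2343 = 2520.64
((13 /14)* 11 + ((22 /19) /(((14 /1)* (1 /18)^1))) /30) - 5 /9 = 9.71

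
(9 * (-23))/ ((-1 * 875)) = 207/ 875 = 0.24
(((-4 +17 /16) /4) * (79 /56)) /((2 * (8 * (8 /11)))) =-40843 /458752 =-0.09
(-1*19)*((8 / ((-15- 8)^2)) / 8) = -19 / 529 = -0.04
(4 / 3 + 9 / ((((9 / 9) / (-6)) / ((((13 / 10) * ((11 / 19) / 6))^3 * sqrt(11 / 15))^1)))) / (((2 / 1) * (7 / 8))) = 16 / 21 - 2924207 * sqrt(165) / 720195000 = 0.71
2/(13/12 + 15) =24/193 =0.12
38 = 38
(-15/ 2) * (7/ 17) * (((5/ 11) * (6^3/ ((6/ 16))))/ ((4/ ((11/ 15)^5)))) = -819896/ 19125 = -42.87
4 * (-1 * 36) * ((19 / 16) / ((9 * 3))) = -19 / 3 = -6.33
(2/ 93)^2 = 4/ 8649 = 0.00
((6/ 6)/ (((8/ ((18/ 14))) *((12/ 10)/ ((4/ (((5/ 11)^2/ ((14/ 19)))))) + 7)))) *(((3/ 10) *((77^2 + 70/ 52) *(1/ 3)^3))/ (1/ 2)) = 18656869/ 6240260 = 2.99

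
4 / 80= 0.05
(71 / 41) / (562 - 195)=71 / 15047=0.00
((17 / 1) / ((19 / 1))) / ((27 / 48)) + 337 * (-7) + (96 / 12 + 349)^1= -342070 / 171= -2000.41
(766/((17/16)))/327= 12256/5559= 2.20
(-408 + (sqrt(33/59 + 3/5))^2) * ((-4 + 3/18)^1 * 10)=920138/59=15595.56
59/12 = 4.92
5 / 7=0.71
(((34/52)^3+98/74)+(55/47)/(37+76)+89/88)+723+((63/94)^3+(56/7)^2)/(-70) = 724.71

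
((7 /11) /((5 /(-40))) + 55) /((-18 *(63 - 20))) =-61 /946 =-0.06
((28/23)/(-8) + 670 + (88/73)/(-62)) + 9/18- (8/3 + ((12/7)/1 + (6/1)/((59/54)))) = 42591949990/64488711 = 660.46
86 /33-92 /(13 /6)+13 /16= -267991 /6864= -39.04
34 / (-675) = -34 / 675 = -0.05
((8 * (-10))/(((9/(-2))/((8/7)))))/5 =256/63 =4.06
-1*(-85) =85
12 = 12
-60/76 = -15/19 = -0.79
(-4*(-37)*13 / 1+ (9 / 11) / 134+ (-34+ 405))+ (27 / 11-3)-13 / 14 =11832332 / 5159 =2293.53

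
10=10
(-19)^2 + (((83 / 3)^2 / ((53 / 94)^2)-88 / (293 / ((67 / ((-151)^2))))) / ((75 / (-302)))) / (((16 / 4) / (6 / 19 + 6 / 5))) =-2933633358673393 / 885484932375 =-3313.02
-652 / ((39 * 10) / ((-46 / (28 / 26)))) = 7498 / 105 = 71.41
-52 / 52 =-1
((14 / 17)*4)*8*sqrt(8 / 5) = 33.33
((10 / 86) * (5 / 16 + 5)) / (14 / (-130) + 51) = 27625 / 2275904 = 0.01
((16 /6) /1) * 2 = 16 /3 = 5.33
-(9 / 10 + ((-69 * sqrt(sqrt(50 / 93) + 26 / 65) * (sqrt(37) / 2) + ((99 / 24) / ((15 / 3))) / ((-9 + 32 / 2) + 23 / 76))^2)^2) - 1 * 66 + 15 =-(-4255 * sqrt(17205) * sqrt(186 + 25 * sqrt(186)) + 6479)^4 / 10817669005506250000 - 519 / 10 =-2485658838.27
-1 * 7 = -7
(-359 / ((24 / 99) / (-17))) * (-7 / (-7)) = 25174.88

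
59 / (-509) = -59 / 509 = -0.12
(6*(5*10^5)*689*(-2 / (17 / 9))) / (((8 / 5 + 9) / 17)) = -3510000000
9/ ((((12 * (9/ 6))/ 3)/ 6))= 9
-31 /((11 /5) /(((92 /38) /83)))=-7130 /17347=-0.41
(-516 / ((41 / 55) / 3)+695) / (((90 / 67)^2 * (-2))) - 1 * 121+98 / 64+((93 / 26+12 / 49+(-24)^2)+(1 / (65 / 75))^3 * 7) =48847613911237 / 57202498080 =853.94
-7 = -7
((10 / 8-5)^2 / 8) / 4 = 225 / 512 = 0.44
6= 6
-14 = -14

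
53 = 53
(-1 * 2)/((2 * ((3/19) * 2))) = -19/6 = -3.17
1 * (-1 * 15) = -15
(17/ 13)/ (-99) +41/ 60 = 17249/ 25740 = 0.67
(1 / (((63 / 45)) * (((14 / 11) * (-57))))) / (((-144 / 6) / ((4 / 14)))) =55 / 469224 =0.00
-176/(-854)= 88/427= 0.21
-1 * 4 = -4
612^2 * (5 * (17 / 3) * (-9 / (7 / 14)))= -191017440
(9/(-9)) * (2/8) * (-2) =1/2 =0.50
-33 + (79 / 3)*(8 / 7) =-61 / 21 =-2.90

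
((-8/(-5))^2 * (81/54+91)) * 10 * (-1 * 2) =-4736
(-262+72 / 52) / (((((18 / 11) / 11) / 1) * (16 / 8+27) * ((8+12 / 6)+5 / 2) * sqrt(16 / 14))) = -4.52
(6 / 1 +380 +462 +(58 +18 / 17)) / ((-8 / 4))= -7710 / 17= -453.53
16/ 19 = 0.84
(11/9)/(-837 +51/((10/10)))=-11/7074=-0.00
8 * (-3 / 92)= -0.26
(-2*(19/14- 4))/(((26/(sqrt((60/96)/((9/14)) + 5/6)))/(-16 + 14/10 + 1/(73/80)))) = -60791*sqrt(65)/132860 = -3.69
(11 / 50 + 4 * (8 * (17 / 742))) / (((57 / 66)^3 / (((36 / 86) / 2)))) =847202796 / 2735540675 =0.31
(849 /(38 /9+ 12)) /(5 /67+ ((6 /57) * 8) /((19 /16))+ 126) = 61604289 /149237258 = 0.41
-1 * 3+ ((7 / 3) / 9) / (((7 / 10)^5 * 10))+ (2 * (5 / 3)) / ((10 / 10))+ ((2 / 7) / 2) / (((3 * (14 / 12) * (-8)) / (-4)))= 32932 / 64827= 0.51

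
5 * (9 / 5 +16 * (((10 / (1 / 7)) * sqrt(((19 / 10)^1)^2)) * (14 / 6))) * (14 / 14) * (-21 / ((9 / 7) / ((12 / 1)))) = -14603372 / 3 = -4867790.67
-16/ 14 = -8/ 7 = -1.14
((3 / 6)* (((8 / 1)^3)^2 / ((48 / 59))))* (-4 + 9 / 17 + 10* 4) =100048896 / 17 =5885229.18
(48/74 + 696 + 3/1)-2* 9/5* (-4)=132099/185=714.05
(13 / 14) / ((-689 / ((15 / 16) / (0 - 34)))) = 15 / 403648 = 0.00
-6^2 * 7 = -252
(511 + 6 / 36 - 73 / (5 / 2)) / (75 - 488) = -1.17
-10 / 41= -0.24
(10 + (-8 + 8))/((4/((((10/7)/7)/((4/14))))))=25/14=1.79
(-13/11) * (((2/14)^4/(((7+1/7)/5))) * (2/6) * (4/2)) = -13/56595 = -0.00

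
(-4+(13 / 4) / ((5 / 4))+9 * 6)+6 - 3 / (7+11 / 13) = 9897 / 170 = 58.22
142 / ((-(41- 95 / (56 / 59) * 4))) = 1988 / 5031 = 0.40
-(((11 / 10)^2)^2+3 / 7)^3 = -2325518498425303 / 343000000000000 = -6.78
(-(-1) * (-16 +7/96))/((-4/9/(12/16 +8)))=160545/512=313.56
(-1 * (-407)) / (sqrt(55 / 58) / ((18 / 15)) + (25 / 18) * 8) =3399264 / 92305 -21978 * sqrt(3190) / 461525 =34.14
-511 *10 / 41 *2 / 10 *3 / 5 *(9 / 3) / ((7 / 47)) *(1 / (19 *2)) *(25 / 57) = -51465 / 14801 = -3.48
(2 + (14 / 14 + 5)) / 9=8 / 9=0.89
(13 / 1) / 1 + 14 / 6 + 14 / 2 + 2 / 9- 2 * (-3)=257 / 9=28.56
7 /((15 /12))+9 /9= 33 /5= 6.60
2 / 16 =1 / 8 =0.12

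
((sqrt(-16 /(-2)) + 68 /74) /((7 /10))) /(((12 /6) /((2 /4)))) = 85 /259 + 5 *sqrt(2) /7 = 1.34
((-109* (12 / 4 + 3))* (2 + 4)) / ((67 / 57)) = -3338.33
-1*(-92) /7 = 92 /7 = 13.14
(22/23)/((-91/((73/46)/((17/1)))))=-803/818363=-0.00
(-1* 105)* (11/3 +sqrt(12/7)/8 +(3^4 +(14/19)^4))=-1162587370/130321-15* sqrt(21)/4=-8938.14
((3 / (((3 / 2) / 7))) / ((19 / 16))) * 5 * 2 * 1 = 2240 / 19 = 117.89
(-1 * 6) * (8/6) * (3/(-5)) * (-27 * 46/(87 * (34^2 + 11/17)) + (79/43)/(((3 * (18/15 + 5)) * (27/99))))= 1.68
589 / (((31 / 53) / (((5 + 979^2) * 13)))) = 12547016586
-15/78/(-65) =1/338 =0.00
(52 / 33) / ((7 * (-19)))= -52 / 4389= -0.01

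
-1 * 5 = -5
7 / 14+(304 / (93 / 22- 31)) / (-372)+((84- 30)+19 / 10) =813446 / 14415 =56.43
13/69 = 0.19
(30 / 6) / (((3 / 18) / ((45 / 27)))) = 50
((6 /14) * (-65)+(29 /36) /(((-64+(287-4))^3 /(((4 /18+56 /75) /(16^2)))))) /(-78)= 2123547326761873 /5945932514995200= 0.36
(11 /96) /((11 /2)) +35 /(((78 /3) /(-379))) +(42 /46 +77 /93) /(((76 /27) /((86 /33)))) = -2488906913 /4894032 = -508.56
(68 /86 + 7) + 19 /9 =3832 /387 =9.90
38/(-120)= -19/60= -0.32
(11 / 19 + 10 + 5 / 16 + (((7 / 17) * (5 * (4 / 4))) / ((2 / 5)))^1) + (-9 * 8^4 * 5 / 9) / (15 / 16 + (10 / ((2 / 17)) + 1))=-1578154423 / 7188688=-219.53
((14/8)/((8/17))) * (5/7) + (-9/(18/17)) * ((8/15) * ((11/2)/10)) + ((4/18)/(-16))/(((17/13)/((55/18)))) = 143719/1101600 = 0.13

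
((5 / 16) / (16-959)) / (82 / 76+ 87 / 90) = -1425 / 8796304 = -0.00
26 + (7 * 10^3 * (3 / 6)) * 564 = 1974026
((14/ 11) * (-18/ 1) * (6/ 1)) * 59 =-89208/ 11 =-8109.82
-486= -486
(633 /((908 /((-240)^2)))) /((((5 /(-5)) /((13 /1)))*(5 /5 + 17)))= -29000.88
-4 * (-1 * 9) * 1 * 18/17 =38.12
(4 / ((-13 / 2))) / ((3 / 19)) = -152 / 39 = -3.90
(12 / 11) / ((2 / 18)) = 108 / 11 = 9.82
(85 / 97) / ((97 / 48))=4080 / 9409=0.43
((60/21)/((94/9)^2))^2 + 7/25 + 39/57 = 109587712877/113574575275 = 0.96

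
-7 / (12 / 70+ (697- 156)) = -245 / 18941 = -0.01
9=9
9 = 9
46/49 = 0.94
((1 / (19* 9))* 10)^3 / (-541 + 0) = -0.00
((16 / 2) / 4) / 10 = 1 / 5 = 0.20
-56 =-56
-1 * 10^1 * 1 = -10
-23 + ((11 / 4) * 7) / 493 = -22.96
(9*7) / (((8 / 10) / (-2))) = -315 / 2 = -157.50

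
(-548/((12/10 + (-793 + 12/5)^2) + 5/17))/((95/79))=-919955/1261819393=-0.00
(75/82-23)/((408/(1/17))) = -1811/568752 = -0.00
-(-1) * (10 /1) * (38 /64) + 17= 367 /16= 22.94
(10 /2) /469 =5 /469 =0.01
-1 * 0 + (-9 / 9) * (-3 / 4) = 3 / 4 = 0.75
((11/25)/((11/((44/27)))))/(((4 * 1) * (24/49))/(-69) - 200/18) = -12397/2118525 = -0.01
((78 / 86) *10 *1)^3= 59319000 / 79507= 746.09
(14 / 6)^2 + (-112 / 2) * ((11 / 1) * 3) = -16583 / 9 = -1842.56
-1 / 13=-0.08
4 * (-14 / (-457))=56 / 457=0.12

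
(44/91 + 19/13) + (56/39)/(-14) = 503/273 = 1.84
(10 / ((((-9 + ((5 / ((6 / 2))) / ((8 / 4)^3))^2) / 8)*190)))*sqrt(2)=-4608*sqrt(2) / 98021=-0.07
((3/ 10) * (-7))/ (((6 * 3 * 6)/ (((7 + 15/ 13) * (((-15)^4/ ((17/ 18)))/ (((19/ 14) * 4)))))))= -26294625/ 16796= -1565.53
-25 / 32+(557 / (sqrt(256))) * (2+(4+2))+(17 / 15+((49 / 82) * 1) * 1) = 5499569 / 19680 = 279.45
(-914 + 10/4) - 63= -1949/2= -974.50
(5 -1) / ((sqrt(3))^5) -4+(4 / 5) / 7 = -136 / 35+4 * sqrt(3) / 27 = -3.63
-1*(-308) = 308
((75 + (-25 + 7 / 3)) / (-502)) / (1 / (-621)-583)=32499 / 181746088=0.00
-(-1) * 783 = 783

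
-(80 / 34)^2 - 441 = -129049 / 289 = -446.54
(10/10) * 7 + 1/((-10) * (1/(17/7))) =473/70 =6.76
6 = 6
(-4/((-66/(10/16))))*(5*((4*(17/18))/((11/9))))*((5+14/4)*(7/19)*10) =252875/13794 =18.33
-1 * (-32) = 32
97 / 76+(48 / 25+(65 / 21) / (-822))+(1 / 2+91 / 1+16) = 1815236063 / 16398900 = 110.69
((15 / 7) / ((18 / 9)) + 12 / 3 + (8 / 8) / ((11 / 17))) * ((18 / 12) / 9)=1019 / 924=1.10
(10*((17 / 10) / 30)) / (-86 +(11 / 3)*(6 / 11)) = -17 / 2520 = -0.01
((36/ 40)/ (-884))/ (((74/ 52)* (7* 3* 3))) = -0.00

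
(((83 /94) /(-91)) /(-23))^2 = 6889 /38707414564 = 0.00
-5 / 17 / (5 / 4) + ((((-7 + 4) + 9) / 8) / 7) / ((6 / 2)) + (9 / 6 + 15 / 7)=1639 / 476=3.44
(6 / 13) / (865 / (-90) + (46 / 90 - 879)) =-60 / 115453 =-0.00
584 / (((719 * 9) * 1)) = 584 / 6471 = 0.09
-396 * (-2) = 792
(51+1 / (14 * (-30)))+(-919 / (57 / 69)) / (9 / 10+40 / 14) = -514397057 / 2098740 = -245.10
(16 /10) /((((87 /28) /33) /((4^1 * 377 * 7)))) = 896896 /5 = 179379.20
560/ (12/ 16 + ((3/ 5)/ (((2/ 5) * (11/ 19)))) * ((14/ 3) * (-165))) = -2240/ 7977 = -0.28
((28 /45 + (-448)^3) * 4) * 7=-113293393136 /45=-2517630958.58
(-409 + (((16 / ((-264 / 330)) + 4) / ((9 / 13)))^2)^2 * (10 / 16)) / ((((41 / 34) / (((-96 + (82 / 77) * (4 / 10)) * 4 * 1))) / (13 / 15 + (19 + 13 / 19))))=-1800516724061028448 / 1553480775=-1159020924.52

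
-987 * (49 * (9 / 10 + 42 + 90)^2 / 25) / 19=-85420713483 / 47500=-1798330.81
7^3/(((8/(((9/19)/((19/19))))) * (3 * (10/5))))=1029/304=3.38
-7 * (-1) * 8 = 56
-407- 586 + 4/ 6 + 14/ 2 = -2956/ 3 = -985.33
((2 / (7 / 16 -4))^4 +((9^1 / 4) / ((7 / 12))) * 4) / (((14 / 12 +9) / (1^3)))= 2294776280 / 1502470809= 1.53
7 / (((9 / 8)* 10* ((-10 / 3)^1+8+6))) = 0.06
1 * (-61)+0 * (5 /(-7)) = -61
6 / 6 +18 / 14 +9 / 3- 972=-6767 / 7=-966.71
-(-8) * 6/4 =12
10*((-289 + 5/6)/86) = -8645/258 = -33.51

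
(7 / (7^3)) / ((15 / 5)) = 1 / 147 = 0.01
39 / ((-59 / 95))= -3705 / 59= -62.80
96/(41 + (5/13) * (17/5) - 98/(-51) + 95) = 63648/92309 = 0.69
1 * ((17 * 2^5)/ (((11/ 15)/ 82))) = 669120/ 11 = 60829.09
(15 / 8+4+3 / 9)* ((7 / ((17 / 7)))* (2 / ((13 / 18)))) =49.55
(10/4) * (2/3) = 1.67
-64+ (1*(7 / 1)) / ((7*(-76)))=-4865 / 76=-64.01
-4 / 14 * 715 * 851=-1216930 / 7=-173847.14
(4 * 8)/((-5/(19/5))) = -608/25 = -24.32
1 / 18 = 0.06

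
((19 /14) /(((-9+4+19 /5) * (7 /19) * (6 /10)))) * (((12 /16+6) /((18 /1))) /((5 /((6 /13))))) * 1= -1805 /10192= -0.18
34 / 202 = 17 / 101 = 0.17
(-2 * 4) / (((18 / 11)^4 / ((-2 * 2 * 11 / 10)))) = 161051 / 32805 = 4.91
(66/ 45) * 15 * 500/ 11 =1000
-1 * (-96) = 96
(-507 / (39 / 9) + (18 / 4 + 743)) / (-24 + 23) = -1261 / 2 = -630.50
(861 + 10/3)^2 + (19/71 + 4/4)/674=160876750028/215343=747072.11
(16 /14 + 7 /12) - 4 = -191 /84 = -2.27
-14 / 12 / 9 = -7 / 54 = -0.13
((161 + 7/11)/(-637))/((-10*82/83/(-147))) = -221361/58630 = -3.78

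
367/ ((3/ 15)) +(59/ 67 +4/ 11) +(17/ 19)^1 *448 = 31325920/ 14003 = 2237.09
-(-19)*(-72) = -1368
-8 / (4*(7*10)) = -1 / 35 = -0.03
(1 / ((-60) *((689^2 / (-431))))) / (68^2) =431 / 131706594240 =0.00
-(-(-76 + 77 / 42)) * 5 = -2225 / 6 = -370.83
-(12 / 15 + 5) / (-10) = 29 / 50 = 0.58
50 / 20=5 / 2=2.50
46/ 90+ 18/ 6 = 158/ 45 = 3.51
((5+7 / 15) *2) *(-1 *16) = -174.93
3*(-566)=-1698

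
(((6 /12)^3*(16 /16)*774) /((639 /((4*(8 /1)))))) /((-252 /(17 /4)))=-731 /8946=-0.08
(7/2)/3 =1.17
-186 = -186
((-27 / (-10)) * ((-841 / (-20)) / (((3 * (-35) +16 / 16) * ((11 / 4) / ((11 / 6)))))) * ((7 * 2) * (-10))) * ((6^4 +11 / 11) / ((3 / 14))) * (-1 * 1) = -160344219 / 260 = -616708.53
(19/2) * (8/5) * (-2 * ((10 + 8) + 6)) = -3648/5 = -729.60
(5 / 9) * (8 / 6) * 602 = 12040 / 27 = 445.93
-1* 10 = -10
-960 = -960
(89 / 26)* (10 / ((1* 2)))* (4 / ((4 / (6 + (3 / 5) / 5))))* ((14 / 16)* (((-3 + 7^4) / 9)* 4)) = 12698609 / 130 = 97681.61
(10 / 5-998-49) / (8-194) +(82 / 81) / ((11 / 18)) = 44653 / 6138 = 7.27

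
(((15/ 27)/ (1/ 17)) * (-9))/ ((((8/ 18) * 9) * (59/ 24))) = -510/ 59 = -8.64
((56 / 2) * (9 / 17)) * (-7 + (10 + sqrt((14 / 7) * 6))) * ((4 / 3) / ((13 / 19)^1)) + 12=21804 / 221 + 12768 * sqrt(3) / 221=198.73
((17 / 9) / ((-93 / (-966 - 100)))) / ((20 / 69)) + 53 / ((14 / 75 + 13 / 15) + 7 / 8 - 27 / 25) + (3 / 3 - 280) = -201411563 / 1420110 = -141.83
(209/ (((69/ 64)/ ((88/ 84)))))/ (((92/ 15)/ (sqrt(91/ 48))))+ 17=17+ 91960 * sqrt(273)/ 33327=62.59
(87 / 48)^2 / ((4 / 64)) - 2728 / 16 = -1887 / 16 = -117.94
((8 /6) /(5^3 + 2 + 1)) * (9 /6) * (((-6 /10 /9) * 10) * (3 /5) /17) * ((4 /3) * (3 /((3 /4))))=-1 /510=-0.00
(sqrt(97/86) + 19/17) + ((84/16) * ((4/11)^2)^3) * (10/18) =sqrt(8342)/86 + 101588257/90349611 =2.19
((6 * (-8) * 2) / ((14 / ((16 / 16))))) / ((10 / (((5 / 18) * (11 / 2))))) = -22 / 21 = -1.05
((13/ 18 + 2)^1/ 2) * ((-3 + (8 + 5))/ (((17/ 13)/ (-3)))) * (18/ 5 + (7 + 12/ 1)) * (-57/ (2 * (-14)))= -195377/ 136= -1436.60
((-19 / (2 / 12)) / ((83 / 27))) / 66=-0.56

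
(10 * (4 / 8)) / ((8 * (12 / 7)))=0.36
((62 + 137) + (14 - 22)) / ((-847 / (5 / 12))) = -955 / 10164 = -0.09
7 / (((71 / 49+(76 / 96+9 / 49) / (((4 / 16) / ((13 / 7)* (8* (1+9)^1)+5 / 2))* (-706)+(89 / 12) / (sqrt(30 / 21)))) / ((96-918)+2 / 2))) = -217088551930428038 / 55215152809421+2857583511865845* sqrt(70) / 55215152809421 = -3498.68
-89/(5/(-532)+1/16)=-189392/113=-1676.04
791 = 791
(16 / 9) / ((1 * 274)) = 8 / 1233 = 0.01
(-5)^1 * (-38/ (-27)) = -190/ 27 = -7.04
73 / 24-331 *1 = -7871 / 24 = -327.96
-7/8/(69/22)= -77/276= -0.28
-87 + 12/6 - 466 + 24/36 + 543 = -22/3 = -7.33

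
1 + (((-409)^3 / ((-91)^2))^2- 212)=4680998539332270 / 68574961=68261045.59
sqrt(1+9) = sqrt(10) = 3.16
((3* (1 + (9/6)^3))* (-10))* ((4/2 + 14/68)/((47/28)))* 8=-1102500/799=-1379.85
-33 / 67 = -0.49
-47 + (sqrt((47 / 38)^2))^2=-65659 / 1444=-45.47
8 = 8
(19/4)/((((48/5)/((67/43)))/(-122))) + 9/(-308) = -29905693/317856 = -94.09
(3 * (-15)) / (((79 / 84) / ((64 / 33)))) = -92.80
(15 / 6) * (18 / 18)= 5 / 2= 2.50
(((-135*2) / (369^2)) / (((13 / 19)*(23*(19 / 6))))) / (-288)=5 / 36188568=0.00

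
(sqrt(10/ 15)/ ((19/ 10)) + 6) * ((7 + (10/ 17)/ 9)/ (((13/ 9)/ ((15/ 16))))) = 27025 * sqrt(6)/ 33592 + 48645/ 1768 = 29.48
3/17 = 0.18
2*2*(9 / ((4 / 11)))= 99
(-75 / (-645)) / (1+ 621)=5 / 26746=0.00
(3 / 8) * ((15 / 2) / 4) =45 / 64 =0.70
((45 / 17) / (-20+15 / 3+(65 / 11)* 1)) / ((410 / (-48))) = 594 / 17425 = 0.03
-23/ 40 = -0.58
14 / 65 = 0.22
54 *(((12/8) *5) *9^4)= 2657205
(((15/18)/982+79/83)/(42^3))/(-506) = -42353/1666658161728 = -0.00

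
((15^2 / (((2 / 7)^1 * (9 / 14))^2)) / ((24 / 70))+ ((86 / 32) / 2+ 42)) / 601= 32.44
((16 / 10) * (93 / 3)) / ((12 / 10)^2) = 310 / 9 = 34.44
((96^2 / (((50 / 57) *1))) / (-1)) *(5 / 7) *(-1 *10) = 525312 / 7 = 75044.57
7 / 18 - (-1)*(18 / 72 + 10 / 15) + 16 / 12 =95 / 36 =2.64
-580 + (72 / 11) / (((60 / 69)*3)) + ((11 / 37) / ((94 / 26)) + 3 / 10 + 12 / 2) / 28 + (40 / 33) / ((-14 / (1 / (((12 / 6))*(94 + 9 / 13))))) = -577.26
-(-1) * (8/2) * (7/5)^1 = 28/5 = 5.60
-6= -6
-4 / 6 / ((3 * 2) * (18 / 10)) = -5 / 81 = -0.06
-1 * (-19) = 19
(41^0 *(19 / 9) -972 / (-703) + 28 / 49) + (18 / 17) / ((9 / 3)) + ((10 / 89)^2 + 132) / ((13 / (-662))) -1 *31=-523253513099206 / 77529710349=-6749.07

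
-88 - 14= -102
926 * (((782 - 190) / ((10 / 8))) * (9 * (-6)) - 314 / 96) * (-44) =31264098613 / 30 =1042136620.43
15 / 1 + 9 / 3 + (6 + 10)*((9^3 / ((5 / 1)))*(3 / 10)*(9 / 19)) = 166014 / 475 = 349.50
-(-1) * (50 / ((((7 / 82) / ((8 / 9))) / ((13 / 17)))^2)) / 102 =1818169600 / 58499091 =31.08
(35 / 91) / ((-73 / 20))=-100 / 949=-0.11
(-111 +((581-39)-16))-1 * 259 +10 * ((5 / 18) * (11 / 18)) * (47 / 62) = 1579789 / 10044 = 157.29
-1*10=-10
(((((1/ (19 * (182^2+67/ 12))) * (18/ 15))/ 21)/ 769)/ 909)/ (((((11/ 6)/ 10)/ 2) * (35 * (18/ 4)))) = 128/ 14229833331604275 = 0.00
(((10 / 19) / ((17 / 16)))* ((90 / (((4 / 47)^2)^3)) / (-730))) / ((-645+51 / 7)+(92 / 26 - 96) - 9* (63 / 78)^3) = 1491961972902219 / 6822324092368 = 218.69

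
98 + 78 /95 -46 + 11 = 6063 /95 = 63.82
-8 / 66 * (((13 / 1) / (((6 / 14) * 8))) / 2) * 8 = -182 / 99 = -1.84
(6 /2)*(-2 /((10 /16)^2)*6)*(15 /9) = -768 /5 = -153.60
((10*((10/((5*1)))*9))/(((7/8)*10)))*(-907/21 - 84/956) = -10426272/11711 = -890.30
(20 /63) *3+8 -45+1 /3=-250 /7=-35.71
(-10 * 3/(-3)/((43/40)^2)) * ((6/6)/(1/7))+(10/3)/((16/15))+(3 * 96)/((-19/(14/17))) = 244697331/4777816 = 51.22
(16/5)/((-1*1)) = -16/5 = -3.20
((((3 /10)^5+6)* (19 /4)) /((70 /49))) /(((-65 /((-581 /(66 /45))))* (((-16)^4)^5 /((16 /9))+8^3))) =139147732017 /777943764922013873924009984000000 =0.00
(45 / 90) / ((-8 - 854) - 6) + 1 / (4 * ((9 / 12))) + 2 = 12149 / 5208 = 2.33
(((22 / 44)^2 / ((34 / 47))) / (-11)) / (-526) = 47 / 786896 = 0.00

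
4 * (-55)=-220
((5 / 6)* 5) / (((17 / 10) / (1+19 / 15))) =50 / 9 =5.56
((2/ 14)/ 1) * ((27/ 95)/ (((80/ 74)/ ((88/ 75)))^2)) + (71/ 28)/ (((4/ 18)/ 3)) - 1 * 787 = -62569852549/ 83125000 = -752.72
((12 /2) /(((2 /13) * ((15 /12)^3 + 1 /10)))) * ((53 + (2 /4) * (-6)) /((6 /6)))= 208000 /219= 949.77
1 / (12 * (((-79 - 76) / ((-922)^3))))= 195944362 / 465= 421385.72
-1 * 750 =-750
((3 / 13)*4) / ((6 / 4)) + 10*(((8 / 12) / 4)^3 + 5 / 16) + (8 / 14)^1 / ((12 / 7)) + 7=31225 / 2808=11.12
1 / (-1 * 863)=-1 / 863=-0.00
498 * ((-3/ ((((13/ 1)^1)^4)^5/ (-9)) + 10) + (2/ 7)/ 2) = 671977509152235306557219880/ 133034746424165596071607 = 5051.14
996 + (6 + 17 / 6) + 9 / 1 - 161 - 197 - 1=3929 / 6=654.83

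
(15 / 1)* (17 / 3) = 85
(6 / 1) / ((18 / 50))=50 / 3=16.67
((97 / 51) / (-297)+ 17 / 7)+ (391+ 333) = 726.42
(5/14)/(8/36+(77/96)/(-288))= 69120/42469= 1.63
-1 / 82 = -0.01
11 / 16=0.69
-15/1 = -15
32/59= 0.54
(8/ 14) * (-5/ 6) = -10/ 21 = -0.48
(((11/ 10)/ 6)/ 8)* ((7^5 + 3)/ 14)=18491/ 672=27.52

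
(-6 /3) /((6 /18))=-6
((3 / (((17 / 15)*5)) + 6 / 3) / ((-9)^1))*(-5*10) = 2150 / 153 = 14.05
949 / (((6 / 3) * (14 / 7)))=949 / 4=237.25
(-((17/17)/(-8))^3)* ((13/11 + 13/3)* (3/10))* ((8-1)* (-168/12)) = -4459/14080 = -0.32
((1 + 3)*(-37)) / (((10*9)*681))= -74 / 30645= -0.00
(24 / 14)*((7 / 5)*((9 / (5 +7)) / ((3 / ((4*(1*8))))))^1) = 96 / 5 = 19.20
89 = 89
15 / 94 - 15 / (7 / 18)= -25275 / 658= -38.41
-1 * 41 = -41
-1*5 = -5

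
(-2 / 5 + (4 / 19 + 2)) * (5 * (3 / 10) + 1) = 86 / 19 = 4.53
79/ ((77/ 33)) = 33.86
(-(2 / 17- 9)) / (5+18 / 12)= 302 / 221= 1.37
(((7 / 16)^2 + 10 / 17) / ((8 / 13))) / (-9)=-4901 / 34816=-0.14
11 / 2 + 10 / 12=6.33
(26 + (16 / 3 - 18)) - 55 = -125 / 3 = -41.67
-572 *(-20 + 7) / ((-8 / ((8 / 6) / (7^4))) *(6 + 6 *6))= -1859 / 151263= -0.01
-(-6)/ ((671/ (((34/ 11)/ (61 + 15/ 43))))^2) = 3206166/ 94780719620521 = 0.00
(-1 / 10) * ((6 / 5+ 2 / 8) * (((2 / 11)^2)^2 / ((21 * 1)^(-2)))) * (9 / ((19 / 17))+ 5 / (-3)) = -3103464 / 6954475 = -0.45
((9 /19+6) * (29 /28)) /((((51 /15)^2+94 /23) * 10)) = 136735 /3190936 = 0.04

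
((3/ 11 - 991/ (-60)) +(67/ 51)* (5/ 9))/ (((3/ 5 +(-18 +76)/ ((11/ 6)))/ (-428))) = -189292951/ 813807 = -232.60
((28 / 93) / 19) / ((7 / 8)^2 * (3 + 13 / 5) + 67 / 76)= 2240 / 730701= 0.00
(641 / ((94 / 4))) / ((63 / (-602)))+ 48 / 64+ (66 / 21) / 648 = -6925760 / 26649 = -259.89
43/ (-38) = -43/ 38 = -1.13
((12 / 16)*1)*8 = 6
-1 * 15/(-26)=15/26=0.58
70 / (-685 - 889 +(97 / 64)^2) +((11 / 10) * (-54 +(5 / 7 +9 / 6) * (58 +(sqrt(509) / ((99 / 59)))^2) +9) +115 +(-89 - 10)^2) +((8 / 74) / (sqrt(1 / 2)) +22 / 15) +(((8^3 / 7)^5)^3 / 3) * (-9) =-272549931204591154583368294651389695221204655913301 / 9902526370299810448740 +4 * sqrt(2) / 37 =-27523272447123954482355270000.00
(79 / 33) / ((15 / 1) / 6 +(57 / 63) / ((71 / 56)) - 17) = -11218 / 64603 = -0.17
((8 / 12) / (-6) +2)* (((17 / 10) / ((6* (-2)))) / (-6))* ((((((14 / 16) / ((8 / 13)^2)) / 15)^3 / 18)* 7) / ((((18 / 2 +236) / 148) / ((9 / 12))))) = 2529040363213 / 88060251340800000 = 0.00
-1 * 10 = -10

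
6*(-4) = -24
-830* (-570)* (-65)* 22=-676533000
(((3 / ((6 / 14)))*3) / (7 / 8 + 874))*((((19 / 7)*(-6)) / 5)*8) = -7296 / 11665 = -0.63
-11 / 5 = -2.20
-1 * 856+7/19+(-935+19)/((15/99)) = -655617/95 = -6901.23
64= 64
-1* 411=-411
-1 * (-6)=6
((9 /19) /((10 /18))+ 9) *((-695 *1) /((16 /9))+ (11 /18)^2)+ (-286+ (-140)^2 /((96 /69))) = 8510171 /855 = 9953.42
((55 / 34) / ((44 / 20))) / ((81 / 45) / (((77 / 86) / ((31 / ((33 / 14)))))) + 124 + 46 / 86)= 650375 / 133538502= 0.00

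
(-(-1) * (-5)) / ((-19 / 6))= 30 / 19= 1.58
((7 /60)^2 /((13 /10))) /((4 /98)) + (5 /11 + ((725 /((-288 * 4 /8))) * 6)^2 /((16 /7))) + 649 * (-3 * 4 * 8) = -135971010377 /2196480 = -61904.05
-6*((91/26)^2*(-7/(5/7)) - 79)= 11943/10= 1194.30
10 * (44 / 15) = 88 / 3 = 29.33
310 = 310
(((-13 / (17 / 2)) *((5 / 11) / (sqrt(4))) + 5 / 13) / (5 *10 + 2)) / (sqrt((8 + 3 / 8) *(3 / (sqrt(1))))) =15 *sqrt(402) / 2117401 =0.00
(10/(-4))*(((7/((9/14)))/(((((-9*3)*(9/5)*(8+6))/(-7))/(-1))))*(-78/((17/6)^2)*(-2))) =127400/23409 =5.44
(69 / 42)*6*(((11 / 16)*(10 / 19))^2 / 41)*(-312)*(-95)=40701375 / 43624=933.00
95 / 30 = 19 / 6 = 3.17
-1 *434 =-434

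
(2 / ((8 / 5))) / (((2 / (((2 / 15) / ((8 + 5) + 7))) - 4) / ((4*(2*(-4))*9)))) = -45 / 37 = -1.22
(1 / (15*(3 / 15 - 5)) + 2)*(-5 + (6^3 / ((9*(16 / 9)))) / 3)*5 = -715 / 144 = -4.97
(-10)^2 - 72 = 28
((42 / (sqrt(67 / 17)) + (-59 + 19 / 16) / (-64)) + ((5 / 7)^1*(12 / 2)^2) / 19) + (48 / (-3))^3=-557535087 / 136192 + 42*sqrt(1139) / 67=-4072.59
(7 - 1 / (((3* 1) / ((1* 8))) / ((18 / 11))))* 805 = 23345 / 11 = 2122.27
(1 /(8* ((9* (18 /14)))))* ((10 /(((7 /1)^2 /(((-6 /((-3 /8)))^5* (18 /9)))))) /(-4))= -655360 /567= -1155.84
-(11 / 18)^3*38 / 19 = -0.46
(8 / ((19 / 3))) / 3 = 8 / 19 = 0.42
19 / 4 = 4.75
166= 166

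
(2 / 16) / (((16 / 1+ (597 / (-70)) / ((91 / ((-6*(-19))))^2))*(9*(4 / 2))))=289835 / 109159776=0.00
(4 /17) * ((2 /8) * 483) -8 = 347 /17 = 20.41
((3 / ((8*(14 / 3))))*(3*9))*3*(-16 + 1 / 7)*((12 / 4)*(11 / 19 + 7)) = -2184813 / 931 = -2346.74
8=8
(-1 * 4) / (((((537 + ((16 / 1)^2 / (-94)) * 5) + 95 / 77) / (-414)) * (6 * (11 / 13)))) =295113 / 474647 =0.62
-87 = -87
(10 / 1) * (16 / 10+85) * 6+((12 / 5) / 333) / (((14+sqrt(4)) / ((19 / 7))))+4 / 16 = 20187436 / 3885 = 5196.25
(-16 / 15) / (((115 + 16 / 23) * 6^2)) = -92 / 359235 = -0.00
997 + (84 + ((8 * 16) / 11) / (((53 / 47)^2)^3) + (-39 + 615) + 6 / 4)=811470523638047 / 487615944838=1664.16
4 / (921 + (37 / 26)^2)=2704 / 623965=0.00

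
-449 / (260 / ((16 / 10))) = -898 / 325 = -2.76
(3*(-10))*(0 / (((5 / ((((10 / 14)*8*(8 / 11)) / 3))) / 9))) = 0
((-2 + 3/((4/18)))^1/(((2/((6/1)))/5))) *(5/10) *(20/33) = 52.27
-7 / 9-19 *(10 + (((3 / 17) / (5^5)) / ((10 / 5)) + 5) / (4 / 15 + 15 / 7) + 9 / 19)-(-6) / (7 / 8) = -78697049161 / 338703750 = -232.35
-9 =-9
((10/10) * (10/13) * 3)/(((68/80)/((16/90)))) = 320/663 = 0.48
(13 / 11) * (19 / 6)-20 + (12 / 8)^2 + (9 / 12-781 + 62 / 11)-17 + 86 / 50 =-1326437 / 1650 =-803.90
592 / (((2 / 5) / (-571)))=-845080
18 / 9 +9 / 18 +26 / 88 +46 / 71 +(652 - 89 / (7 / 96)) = -12358221 / 21868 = -565.13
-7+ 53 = 46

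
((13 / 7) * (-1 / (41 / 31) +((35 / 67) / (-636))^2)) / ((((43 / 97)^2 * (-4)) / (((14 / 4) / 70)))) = 6885127133096563 / 77085488971733760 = 0.09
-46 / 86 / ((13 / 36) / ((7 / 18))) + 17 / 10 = 6283 / 5590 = 1.12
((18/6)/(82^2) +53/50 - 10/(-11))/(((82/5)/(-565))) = -411531423/6065048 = -67.85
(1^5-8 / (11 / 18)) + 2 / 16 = -1053 / 88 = -11.97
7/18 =0.39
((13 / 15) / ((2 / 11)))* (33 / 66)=143 / 60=2.38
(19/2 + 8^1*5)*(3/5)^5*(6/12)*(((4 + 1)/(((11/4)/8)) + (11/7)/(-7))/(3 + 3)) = 4.59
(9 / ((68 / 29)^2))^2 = 57289761 / 21381376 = 2.68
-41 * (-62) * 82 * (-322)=-67118968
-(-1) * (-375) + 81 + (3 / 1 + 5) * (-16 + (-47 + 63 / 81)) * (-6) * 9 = 26586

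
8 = 8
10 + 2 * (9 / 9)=12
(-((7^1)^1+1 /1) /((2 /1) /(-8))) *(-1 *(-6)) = 192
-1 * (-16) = 16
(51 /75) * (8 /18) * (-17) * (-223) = 257788 /225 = 1145.72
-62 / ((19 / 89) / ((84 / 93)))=-4984 / 19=-262.32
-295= -295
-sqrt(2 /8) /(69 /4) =-2 /69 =-0.03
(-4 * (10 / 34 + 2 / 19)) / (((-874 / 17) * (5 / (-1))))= -258 / 41515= -0.01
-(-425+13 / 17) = 7212 / 17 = 424.24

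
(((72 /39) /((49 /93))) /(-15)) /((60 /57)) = -3534 /15925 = -0.22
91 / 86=1.06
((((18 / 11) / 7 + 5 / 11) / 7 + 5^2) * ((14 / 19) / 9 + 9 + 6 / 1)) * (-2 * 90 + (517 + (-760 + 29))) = -723481712 / 4851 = -149140.74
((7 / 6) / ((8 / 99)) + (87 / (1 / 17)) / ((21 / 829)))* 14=6540769 / 8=817596.12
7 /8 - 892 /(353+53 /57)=-132767 /80696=-1.65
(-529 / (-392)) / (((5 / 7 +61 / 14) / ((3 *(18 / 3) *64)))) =152352 / 497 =306.54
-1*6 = -6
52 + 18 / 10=269 / 5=53.80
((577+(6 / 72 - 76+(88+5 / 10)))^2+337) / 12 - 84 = 49959001 / 1728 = 28911.46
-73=-73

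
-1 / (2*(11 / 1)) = -1 / 22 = -0.05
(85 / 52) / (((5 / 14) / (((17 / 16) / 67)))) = 2023 / 27872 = 0.07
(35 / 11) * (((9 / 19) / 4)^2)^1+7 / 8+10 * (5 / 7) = 8.06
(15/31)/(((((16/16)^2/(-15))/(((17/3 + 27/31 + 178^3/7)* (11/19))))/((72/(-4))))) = 7788842701200/127813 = 60939362.20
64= 64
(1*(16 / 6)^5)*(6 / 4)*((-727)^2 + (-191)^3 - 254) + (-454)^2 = -35163215156 / 27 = -1302341302.07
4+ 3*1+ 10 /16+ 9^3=5893 /8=736.62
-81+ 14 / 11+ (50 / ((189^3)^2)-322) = -201416398714684709 / 501375964213971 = -401.73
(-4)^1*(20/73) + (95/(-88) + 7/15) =-164657/96360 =-1.71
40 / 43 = 0.93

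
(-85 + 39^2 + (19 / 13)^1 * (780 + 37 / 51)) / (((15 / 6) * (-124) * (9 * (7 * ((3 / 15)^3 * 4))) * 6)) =-42714775 / 62152272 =-0.69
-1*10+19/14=-121/14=-8.64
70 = 70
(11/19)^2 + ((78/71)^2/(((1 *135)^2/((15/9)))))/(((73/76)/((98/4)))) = 54554885927/161407249695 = 0.34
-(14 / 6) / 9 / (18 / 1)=-7 / 486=-0.01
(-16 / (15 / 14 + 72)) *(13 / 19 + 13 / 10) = -42224 / 97185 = -0.43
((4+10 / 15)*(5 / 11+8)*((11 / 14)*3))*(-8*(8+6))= -10416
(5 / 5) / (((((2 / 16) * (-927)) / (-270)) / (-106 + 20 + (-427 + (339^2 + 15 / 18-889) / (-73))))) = -36355640 / 7519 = -4835.17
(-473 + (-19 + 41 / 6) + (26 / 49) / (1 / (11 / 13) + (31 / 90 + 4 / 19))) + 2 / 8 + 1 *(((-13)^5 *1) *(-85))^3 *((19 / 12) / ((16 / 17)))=52882058879015369916535.57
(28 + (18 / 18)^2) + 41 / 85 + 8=3186 / 85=37.48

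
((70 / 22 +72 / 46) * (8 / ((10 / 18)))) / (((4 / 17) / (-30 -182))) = -77911272 / 1265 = -61589.94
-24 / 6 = -4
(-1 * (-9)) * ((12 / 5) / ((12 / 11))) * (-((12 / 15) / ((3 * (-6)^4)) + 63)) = -1247.40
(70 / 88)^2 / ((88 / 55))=6125 / 15488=0.40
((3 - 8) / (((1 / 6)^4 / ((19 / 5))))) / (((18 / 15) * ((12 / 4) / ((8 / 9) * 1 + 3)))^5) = -3118486328125 / 86093442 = -36222.11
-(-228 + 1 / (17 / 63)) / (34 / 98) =186837 / 289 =646.49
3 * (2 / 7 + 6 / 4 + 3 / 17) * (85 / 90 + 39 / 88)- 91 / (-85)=414643 / 44880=9.24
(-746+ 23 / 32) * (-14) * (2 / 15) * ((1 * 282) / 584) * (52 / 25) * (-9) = -918019557 / 73000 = -12575.61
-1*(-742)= 742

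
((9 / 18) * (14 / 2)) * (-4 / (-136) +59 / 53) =14413 / 3604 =4.00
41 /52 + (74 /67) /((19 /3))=63737 /66196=0.96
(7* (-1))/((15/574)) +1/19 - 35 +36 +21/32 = -2427359/9120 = -266.16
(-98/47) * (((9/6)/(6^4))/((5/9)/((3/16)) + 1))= -49/80464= -0.00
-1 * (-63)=63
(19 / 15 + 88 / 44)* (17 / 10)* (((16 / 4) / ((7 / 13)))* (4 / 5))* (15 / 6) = 6188 / 75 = 82.51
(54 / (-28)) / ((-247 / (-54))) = -729 / 1729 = -0.42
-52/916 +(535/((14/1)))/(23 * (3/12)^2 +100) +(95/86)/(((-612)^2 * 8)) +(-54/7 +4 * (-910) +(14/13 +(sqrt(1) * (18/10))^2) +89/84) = -37787613485515401301/10375460729337600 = -3642.02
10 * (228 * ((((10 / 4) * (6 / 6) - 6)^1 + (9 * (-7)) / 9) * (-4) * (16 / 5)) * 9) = 2757888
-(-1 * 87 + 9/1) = 78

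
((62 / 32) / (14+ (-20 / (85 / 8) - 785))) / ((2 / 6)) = -1581 / 210224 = -0.01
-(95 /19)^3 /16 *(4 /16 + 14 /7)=-17.58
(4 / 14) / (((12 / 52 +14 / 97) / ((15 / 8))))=18915 / 13244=1.43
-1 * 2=-2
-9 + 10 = 1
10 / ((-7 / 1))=-10 / 7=-1.43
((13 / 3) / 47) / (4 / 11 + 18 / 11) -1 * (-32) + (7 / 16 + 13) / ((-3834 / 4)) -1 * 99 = -48269941 / 720792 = -66.97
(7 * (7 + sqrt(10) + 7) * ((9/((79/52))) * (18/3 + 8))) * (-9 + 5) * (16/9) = -4566016/79 - 326144 * sqrt(10)/79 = -70852.83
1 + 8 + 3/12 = 37/4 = 9.25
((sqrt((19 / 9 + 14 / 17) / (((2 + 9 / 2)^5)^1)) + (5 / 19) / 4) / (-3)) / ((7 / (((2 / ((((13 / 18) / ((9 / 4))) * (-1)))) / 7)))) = 0.00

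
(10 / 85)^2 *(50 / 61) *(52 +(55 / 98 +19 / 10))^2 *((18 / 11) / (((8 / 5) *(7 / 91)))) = 18936519030 / 42327229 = 447.38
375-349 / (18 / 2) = 3026 / 9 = 336.22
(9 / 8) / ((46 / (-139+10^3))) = 7749 / 368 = 21.06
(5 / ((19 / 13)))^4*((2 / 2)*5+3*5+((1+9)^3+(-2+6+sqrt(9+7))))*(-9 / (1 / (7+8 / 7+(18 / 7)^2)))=-119406329347500 / 6385729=-18698934.66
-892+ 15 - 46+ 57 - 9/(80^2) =-5542409/6400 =-866.00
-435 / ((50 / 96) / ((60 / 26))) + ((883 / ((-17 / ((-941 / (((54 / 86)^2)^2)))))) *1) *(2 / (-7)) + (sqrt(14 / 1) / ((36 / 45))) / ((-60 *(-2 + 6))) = -75442570687702 / 822139227 - sqrt(14) / 192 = -91763.76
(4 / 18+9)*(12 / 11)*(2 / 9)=664 / 297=2.24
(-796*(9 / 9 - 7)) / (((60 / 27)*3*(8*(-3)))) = -597 / 20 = -29.85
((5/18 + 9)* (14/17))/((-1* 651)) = -167/14229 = -0.01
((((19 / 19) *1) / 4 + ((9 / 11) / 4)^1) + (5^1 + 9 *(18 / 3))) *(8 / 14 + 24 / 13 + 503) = 30079422 / 1001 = 30049.37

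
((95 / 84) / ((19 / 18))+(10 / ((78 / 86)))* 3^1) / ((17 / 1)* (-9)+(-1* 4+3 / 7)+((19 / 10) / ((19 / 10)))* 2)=-6215 / 28132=-0.22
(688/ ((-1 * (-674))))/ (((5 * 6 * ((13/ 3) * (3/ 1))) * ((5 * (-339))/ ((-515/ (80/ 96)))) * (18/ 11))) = 194876/ 334160775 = 0.00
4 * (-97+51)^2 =8464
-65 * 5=-325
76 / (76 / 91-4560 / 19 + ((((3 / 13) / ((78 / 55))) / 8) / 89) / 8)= -1024231936 / 3223160959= -0.32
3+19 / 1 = 22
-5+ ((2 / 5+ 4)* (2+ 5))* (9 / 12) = 181 / 10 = 18.10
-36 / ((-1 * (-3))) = -12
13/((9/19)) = 247/9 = 27.44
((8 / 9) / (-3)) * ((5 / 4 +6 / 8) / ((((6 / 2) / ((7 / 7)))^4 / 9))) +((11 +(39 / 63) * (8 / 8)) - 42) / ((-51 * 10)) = -907 / 144585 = -0.01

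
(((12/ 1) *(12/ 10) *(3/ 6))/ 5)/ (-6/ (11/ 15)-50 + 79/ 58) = -22968/ 906275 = -0.03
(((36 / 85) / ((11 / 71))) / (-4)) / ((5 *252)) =-71 / 130900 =-0.00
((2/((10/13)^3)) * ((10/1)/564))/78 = 169/169200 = 0.00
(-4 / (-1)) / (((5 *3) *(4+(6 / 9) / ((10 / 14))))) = 2 / 37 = 0.05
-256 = -256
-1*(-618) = 618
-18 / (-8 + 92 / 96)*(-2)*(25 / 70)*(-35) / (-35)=-2160 / 1183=-1.83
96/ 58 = 48/ 29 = 1.66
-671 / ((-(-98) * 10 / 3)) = -2013 / 980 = -2.05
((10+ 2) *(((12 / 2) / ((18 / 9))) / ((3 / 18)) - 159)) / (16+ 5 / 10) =-102.55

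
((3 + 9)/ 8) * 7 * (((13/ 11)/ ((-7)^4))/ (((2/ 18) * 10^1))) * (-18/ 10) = -3159/ 377300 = -0.01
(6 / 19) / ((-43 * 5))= -0.00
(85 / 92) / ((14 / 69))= 255 / 56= 4.55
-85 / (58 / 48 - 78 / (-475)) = -969000 / 15647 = -61.93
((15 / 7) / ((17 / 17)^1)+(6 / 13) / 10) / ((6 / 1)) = 166 / 455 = 0.36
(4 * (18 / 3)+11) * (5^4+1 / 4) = 87535 / 4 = 21883.75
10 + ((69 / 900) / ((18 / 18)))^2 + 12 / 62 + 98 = 301876399 / 2790000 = 108.20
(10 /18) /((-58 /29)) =-5 /18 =-0.28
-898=-898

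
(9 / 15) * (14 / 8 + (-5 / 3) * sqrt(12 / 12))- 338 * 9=-60839 / 20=-3041.95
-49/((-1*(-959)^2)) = 1/18769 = 0.00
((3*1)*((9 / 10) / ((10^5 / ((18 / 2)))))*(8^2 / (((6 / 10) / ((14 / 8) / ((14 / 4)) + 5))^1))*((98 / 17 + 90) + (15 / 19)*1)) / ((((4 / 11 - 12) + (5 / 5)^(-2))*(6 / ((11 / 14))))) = -0.17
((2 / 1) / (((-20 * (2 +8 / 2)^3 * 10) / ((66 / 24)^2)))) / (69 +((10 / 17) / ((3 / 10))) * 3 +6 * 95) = -2057 / 3788812800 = -0.00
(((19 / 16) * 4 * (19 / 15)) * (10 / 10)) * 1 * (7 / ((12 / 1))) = 2527 / 720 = 3.51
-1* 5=-5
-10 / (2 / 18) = -90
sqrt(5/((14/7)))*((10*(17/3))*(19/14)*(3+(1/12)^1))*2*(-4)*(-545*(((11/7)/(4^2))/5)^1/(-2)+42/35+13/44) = -336097973*sqrt(10)/51744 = -20540.26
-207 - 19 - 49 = -275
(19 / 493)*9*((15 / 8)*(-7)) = -17955 / 3944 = -4.55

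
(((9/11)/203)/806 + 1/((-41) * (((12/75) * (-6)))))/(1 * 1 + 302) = 22501903/268306686648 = 0.00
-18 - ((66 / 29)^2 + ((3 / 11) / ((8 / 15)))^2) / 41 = -4841811441 / 267020864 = -18.13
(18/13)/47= 18/611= 0.03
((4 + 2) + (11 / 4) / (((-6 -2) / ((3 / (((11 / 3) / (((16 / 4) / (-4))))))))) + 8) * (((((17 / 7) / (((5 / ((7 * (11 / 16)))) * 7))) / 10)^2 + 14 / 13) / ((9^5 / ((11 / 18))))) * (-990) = -2700303636701 / 17118646272000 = -0.16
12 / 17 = 0.71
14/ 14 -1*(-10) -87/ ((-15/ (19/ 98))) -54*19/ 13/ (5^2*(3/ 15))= -4663/ 1274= -3.66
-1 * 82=-82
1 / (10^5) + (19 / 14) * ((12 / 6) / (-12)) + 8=16325021 / 2100000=7.77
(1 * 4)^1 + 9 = 13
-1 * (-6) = 6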